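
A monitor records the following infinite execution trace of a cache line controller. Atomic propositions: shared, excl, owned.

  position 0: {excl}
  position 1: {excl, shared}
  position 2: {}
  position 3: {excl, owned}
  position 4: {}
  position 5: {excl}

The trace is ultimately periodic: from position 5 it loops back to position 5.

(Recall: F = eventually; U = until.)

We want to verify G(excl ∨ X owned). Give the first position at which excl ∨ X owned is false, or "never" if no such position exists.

Check excl ∨ X owned at each position in order: 0 ✓, 1 ✓, 2 ✓, 3 ✓.
At position 4 the labels are {} and the next position 5 has {excl}, so excl ∨ X owned is false there. This is the first violation.

4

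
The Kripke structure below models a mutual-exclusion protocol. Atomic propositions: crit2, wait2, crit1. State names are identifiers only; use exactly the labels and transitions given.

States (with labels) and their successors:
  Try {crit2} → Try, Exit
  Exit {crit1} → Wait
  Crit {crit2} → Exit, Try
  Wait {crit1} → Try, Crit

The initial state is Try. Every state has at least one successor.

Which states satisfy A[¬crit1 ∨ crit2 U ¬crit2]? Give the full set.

{Exit, Wait}

States satisfying ¬crit1 ∨ crit2: {Try, Crit}.
States satisfying ¬crit2: {Exit, Wait}.
States satisfying A[¬crit1 ∨ crit2 U ¬crit2]: {Exit, Wait}.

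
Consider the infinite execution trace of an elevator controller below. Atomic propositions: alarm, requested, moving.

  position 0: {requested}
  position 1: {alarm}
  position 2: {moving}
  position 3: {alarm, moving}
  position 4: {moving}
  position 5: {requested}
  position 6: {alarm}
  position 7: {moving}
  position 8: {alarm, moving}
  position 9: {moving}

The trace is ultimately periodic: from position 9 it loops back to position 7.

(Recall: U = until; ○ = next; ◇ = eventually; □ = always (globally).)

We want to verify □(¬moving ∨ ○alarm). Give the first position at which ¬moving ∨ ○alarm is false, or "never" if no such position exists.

Check ¬moving ∨ ○alarm at each position in order: 0 ✓, 1 ✓, 2 ✓.
At position 3 the labels are {alarm, moving} and the next position 4 has {moving}, so ¬moving ∨ ○alarm is false there. This is the first violation.

3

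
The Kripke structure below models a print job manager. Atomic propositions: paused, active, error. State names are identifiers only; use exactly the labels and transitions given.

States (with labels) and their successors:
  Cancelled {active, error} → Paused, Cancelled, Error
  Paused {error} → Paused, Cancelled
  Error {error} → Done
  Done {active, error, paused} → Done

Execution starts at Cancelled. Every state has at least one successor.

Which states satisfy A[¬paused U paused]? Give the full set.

States satisfying ¬paused: {Cancelled, Paused, Error}.
States satisfying paused: {Done}.
States satisfying A[¬paused U paused]: {Error, Done}.

{Error, Done}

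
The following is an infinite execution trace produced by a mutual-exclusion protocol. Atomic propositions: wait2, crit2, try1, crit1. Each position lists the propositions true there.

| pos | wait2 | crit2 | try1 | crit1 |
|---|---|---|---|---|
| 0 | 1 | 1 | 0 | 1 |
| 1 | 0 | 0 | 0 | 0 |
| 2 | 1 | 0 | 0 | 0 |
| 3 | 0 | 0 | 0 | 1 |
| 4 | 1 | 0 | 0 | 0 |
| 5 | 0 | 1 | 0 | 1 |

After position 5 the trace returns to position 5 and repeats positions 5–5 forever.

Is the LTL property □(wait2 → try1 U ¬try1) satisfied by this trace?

wait2 → try1 U ¬try1 holds at every position 0..5, and those are all positions ever visited, so □(wait2 → try1 U ¬try1) holds.
Positions where wait2 holds: 0, 2, 4.
Check try1 U ¬try1 at each: 0→ok, 2→ok, 4→ok.

Yes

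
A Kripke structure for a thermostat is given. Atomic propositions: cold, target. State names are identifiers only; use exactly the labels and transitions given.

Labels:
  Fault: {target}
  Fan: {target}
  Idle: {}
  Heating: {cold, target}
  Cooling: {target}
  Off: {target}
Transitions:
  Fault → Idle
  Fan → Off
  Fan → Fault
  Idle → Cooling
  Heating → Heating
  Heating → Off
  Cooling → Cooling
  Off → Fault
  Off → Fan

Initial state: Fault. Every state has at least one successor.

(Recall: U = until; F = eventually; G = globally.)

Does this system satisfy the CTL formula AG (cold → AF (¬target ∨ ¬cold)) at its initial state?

Satisfied

States satisfying cold → AF (¬target ∨ ¬cold): {Fault, Fan, Idle, Cooling, Off}.
States satisfying AG (cold → AF (¬target ∨ ¬cold)): {Fault, Fan, Idle, Cooling, Off}.
Every state reachable from Fault satisfies cold → AF (¬target ∨ ¬cold).
Fault ∈ Sat(AG (cold → AF (¬target ∨ ¬cold))).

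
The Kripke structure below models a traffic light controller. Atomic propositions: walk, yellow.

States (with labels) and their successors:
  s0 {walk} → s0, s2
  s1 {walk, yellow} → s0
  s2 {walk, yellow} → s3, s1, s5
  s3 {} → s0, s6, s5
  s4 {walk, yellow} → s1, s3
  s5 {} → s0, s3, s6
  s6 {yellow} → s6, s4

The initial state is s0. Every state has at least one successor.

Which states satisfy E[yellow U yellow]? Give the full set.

{s1, s2, s4, s6}

States satisfying yellow: {s1, s2, s4, s6}.
States satisfying E[yellow U yellow]: {s1, s2, s4, s6}.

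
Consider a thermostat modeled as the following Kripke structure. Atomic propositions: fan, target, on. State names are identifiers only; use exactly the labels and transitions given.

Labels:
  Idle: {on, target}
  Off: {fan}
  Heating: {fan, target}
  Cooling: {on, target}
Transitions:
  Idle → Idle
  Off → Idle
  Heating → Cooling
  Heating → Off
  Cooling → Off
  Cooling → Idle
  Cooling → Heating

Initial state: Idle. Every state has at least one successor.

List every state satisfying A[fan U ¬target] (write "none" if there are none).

States satisfying fan: {Off, Heating}.
States satisfying ¬target: {Off}.
States satisfying A[fan U ¬target]: {Off}.

{Off}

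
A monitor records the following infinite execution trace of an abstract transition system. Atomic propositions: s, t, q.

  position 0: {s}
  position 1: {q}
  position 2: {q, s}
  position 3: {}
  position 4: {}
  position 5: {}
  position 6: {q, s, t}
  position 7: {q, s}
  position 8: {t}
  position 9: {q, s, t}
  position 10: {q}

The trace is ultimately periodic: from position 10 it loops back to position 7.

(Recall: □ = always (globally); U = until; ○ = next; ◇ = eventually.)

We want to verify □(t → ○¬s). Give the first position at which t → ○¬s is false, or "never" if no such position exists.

Check t → ○¬s at each position in order: 0 ✓, 1 ✓, 2 ✓, 3 ✓, 4 ✓, 5 ✓.
At position 6 the labels are {q, s, t} and the next position 7 has {q, s}, so t → ○¬s is false there. This is the first violation.

6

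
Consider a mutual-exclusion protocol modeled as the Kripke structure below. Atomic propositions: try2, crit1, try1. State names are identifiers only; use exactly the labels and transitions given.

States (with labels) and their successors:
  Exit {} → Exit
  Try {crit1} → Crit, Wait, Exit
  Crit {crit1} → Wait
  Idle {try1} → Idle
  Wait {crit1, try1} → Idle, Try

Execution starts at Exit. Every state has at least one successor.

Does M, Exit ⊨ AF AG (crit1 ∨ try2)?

States satisfying AG (crit1 ∨ try2): ∅.
States satisfying AF AG (crit1 ∨ try2): ∅.
There is a path from Exit along which AG (crit1 ∨ try2) never holds.
Exit ∉ Sat(AF AG (crit1 ∨ try2)).

Does not hold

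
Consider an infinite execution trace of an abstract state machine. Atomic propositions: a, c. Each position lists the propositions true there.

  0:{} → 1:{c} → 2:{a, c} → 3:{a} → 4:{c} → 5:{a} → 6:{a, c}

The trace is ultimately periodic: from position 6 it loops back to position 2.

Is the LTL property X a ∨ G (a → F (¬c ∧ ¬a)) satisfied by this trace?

No

The position after 0 is 1; a is false there.
a → F (¬c ∧ ¬a) must hold at every position from 0 onward. It fails at position 2, so G (a → F (¬c ∧ ¬a)) is false.
Positions where a holds: 2, 3, 5, 6.
Check F (¬c ∧ ¬a) at each: 2→fails, 3→fails, 5→fails, 6→fails.
At position 0: X a is false; G (a → F (¬c ∧ ¬a)) is false; so X a ∨ G (a → F (¬c ∧ ¬a)) is false.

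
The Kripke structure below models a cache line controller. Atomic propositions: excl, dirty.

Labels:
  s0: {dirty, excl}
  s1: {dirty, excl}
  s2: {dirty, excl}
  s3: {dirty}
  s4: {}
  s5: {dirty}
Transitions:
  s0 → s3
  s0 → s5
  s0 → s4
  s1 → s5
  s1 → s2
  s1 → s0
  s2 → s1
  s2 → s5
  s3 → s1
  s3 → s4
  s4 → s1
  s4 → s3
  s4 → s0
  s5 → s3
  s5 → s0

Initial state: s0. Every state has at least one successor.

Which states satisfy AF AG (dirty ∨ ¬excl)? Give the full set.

States satisfying AG (dirty ∨ ¬excl): {s0, s1, s2, s3, s4, s5}.
States satisfying AF AG (dirty ∨ ¬excl): {s0, s1, s2, s3, s4, s5}.

{s0, s1, s2, s3, s4, s5}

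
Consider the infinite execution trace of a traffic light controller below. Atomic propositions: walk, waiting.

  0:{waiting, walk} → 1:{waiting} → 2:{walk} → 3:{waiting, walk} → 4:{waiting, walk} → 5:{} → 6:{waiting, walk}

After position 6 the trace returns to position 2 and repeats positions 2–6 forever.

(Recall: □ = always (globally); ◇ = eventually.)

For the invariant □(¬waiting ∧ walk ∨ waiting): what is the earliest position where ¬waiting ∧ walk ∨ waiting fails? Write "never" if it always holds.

5

Check ¬waiting ∧ walk ∨ waiting at each position in order: 0 ✓, 1 ✓, 2 ✓, 3 ✓, 4 ✓.
At position 5 the labels are {}, so ¬waiting ∧ walk ∨ waiting is false there. This is the first violation.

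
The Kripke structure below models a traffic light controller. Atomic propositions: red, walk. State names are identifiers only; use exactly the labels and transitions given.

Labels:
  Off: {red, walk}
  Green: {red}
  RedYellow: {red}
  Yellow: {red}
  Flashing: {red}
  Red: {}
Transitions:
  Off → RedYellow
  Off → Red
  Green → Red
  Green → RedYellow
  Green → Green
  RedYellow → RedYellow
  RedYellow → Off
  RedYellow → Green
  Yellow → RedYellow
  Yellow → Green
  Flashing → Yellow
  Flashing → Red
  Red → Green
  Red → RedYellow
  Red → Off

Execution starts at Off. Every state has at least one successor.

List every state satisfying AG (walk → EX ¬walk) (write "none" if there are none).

States satisfying walk → EX ¬walk: {Off, Green, RedYellow, Yellow, Flashing, Red}.
States satisfying AG (walk → EX ¬walk): {Off, Green, RedYellow, Yellow, Flashing, Red}.

{Off, Green, RedYellow, Yellow, Flashing, Red}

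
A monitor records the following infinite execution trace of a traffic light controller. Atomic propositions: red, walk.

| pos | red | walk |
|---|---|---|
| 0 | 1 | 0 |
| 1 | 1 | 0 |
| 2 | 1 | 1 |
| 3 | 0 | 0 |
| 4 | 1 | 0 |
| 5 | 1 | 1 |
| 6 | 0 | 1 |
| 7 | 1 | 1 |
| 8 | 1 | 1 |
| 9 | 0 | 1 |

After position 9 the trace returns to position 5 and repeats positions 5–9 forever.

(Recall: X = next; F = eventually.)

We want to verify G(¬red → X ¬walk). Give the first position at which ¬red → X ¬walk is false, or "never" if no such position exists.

6

Check ¬red → X ¬walk at each position in order: 0 ✓, 1 ✓, 2 ✓, 3 ✓, 4 ✓, 5 ✓.
At position 6 the labels are {walk} and the next position 7 has {red, walk}, so ¬red → X ¬walk is false there. This is the first violation.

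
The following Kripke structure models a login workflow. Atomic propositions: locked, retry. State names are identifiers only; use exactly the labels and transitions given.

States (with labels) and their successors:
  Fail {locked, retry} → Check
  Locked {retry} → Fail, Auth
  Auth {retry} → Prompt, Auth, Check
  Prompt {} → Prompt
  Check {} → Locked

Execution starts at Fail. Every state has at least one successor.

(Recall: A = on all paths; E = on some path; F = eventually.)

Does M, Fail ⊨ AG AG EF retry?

No

States satisfying AG EF retry: ∅.
States satisfying AG AG EF retry: ∅.
Auth is reachable from Fail and violates AG EF retry, so AG fails at Fail.
Fail ∉ Sat(AG AG EF retry).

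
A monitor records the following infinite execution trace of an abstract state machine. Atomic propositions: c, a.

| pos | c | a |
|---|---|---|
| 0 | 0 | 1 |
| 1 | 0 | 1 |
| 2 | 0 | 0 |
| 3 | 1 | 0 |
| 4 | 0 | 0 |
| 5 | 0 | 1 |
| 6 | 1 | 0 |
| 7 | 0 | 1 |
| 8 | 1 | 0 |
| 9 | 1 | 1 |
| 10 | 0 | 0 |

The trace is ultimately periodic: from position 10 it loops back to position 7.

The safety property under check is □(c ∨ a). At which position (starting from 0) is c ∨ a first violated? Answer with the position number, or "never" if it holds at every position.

2

Check c ∨ a at each position in order: 0 ✓, 1 ✓.
At position 2 the labels are {}, so c ∨ a is false there. This is the first violation.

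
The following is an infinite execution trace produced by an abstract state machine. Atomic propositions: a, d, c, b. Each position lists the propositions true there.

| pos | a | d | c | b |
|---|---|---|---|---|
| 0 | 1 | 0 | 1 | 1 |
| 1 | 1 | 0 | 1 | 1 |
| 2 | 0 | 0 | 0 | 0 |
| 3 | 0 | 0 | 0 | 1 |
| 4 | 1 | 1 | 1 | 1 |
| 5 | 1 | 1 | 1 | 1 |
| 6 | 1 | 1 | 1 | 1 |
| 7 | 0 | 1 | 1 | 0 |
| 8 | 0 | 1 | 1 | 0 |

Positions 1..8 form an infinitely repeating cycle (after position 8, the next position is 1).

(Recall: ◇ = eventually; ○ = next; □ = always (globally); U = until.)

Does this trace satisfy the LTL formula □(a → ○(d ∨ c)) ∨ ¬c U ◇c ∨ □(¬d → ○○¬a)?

¬d → ○○¬a must hold at every position from 0 onward. It fails at position 2, so □(¬d → ○○¬a) is false.
Positions where ¬d holds: 0, 1, 2, 3.
Check ○○¬a at each: 0→ok, 1→ok, 2→fails, 3→fails.
At position 0: □(a → ○(d ∨ c)) ∨ ¬c U ◇c is true; □(¬d → ○○¬a) is false; so □(a → ○(d ∨ c)) ∨ ¬c U ◇c ∨ □(¬d → ○○¬a) is true.

Yes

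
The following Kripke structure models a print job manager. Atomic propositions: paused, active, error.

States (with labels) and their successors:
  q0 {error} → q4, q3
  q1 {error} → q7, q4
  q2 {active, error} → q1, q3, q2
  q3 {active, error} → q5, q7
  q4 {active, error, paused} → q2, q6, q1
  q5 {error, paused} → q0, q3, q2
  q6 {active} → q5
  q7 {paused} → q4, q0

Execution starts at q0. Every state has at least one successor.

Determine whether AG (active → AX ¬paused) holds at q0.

Does not hold

States satisfying active → AX ¬paused: {q0, q1, q2, q4, q5, q7}.
States satisfying AG (active → AX ¬paused): ∅.
q3 is reachable from q0 and violates active → AX ¬paused, so AG fails at q0.
q0 ∉ Sat(AG (active → AX ¬paused)).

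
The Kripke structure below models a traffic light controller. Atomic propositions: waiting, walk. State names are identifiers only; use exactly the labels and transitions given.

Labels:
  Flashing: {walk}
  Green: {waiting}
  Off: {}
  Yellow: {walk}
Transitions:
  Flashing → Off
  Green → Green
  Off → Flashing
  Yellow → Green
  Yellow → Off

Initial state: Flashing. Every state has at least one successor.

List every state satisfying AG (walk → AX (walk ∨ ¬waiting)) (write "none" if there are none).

States satisfying walk → AX (walk ∨ ¬waiting): {Flashing, Green, Off}.
States satisfying AG (walk → AX (walk ∨ ¬waiting)): {Flashing, Green, Off}.

{Flashing, Green, Off}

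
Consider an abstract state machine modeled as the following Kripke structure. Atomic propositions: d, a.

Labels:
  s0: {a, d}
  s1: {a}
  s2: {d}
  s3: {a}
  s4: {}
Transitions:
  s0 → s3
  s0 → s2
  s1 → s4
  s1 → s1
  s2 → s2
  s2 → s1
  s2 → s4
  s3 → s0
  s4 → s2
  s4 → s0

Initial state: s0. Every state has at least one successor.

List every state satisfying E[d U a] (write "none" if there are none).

{s0, s1, s2, s3}

States satisfying d: {s0, s2}.
States satisfying a: {s0, s1, s3}.
States satisfying E[d U a]: {s0, s1, s2, s3}.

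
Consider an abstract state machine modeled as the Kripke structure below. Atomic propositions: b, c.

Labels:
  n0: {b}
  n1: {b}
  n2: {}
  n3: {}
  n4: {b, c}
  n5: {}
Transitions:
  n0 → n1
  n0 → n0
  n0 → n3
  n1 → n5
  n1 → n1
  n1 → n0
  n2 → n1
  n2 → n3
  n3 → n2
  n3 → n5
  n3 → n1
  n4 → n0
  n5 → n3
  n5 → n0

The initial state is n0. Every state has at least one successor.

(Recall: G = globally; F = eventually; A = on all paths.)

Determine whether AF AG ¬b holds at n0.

Violated

States satisfying AG ¬b: ∅.
States satisfying AF AG ¬b: ∅.
There is a path from n0 along which AG ¬b never holds.
n0 ∉ Sat(AF AG ¬b).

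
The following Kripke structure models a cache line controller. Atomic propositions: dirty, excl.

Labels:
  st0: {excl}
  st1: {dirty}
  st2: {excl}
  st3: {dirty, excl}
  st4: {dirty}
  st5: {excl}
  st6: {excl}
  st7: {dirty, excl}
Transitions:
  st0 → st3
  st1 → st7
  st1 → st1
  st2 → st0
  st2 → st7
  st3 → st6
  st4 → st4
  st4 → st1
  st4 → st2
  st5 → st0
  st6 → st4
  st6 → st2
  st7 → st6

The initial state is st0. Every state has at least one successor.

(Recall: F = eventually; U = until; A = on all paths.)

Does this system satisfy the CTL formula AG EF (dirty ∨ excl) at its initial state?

States satisfying EF (dirty ∨ excl): {st0, st1, st2, st3, st4, st5, st6, st7}.
States satisfying AG EF (dirty ∨ excl): {st0, st1, st2, st3, st4, st5, st6, st7}.
Every state reachable from st0 satisfies EF (dirty ∨ excl).
st0 ∈ Sat(AG EF (dirty ∨ excl)).

Yes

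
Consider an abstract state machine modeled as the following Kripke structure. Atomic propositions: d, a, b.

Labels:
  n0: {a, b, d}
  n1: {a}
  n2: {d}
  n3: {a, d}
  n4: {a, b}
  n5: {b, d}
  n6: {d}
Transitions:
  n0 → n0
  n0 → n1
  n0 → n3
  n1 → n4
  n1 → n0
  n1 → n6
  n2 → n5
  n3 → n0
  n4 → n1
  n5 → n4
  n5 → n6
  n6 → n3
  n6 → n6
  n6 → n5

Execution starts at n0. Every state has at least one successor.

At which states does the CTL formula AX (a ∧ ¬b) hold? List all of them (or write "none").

{n4}

States satisfying a ∧ ¬b: {n1, n3}.
States satisfying AX (a ∧ ¬b): {n4}.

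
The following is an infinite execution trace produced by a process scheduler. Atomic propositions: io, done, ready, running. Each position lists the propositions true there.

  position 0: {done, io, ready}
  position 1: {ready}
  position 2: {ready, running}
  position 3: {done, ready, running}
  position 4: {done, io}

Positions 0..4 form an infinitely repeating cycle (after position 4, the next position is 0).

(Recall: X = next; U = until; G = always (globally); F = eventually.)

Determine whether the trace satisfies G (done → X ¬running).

done → X ¬running holds at every position 0..4, and those are all positions ever visited, so G (done → X ¬running) holds.
Positions where done holds: 0, 3, 4.
Check X ¬running at each: 0→ok, 3→ok, 4→ok.

Satisfied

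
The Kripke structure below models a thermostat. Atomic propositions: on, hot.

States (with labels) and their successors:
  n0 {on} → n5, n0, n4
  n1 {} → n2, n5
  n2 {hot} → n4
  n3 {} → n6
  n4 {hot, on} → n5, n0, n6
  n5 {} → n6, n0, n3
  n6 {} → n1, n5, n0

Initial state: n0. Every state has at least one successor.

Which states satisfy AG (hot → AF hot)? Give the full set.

{n0, n1, n2, n3, n4, n5, n6}

States satisfying hot → AF hot: {n0, n1, n2, n3, n4, n5, n6}.
States satisfying AG (hot → AF hot): {n0, n1, n2, n3, n4, n5, n6}.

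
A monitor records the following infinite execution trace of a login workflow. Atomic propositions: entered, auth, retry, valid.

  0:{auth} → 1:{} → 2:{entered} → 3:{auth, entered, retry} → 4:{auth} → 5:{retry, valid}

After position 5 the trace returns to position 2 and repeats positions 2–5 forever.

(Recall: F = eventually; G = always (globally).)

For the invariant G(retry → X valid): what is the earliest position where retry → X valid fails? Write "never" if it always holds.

Check retry → X valid at each position in order: 0 ✓, 1 ✓, 2 ✓.
At position 3 the labels are {auth, entered, retry} and the next position 4 has {auth}, so retry → X valid is false there. This is the first violation.

3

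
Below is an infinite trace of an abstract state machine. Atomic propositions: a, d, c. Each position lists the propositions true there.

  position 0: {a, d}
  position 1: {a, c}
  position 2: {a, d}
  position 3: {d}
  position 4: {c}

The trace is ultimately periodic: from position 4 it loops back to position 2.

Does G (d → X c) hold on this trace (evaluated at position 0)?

No

d → X c must hold at every position from 0 onward. It fails at position 2, so G (d → X c) is false.
Positions where d holds: 0, 2, 3.
Check X c at each: 0→ok, 2→fails, 3→ok.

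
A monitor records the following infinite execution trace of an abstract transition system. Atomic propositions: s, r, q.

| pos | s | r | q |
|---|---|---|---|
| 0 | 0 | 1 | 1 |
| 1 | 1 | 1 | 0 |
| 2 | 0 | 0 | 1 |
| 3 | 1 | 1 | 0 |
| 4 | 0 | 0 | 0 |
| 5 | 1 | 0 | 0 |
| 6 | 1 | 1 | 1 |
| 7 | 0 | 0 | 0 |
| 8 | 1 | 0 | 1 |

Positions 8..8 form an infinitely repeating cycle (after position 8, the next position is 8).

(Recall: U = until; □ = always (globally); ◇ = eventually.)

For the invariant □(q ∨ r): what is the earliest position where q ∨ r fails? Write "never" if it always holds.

Check q ∨ r at each position in order: 0 ✓, 1 ✓, 2 ✓, 3 ✓.
At position 4 the labels are {}, so q ∨ r is false there. This is the first violation.

4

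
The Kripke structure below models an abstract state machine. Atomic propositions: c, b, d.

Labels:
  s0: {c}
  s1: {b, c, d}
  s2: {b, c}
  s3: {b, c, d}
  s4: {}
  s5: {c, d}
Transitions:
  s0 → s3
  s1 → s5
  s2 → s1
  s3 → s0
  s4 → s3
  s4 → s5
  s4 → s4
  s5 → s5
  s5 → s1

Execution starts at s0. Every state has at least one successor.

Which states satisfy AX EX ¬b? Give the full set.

States satisfying EX ¬b: {s1, s3, s4, s5}.
States satisfying AX EX ¬b: {s0, s1, s2, s4, s5}.

{s0, s1, s2, s4, s5}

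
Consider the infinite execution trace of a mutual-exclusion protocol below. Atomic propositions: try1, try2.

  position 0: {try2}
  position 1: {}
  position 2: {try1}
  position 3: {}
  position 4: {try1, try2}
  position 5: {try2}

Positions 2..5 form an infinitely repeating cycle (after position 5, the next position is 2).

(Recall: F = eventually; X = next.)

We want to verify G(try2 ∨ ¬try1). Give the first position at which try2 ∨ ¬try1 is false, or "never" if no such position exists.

2

Check try2 ∨ ¬try1 at each position in order: 0 ✓, 1 ✓.
At position 2 the labels are {try1}, so try2 ∨ ¬try1 is false there. This is the first violation.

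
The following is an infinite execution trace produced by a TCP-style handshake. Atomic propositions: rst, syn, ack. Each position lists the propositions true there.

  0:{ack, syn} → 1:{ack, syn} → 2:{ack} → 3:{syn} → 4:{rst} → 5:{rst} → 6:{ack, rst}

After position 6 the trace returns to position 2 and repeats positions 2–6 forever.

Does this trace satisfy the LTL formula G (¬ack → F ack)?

Satisfied

¬ack → F ack holds at every position 0..6, and those are all positions ever visited, so G (¬ack → F ack) holds.
Positions where ¬ack holds: 3, 4, 5.
Check F ack at each: 3→ok, 4→ok, 5→ok.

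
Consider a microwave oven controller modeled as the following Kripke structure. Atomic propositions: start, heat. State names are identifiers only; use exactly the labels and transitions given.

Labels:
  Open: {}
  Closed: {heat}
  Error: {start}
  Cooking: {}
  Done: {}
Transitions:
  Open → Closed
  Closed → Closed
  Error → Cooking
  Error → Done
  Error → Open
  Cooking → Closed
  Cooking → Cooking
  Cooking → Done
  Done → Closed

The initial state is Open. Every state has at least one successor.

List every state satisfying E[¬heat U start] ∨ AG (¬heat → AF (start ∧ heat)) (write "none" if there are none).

{Closed, Error}

States satisfying ¬heat: {Open, Error, Cooking, Done}.
States satisfying start: {Error}.
States satisfying E[¬heat U start]: {Error}.
States satisfying ¬heat → AF (start ∧ heat): {Closed}.
States satisfying AG (¬heat → AF (start ∧ heat)): {Closed}.
States satisfying E[¬heat U start] ∨ AG (¬heat → AF (start ∧ heat)): {Closed, Error}.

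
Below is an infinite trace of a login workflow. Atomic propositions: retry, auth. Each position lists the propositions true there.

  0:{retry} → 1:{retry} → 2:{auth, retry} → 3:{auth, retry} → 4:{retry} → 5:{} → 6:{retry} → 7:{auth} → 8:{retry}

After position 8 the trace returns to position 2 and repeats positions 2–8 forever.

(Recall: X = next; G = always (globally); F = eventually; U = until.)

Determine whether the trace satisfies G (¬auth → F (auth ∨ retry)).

Satisfied

¬auth → F (auth ∨ retry) holds at every position 0..8, and those are all positions ever visited, so G (¬auth → F (auth ∨ retry)) holds.
Positions where ¬auth holds: 0, 1, 4, 5, 6, 8.
Check F (auth ∨ retry) at each: 0→ok, 1→ok, 4→ok, 5→ok, 6→ok, 8→ok.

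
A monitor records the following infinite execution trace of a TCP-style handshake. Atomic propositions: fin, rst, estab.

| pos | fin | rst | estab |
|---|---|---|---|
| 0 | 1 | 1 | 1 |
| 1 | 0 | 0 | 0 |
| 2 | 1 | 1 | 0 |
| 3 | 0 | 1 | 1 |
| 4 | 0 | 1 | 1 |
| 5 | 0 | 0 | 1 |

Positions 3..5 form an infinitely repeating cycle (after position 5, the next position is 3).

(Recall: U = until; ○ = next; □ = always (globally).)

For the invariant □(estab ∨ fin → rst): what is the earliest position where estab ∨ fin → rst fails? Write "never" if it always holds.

Check estab ∨ fin → rst at each position in order: 0 ✓, 1 ✓, 2 ✓, 3 ✓, 4 ✓.
At position 5 the labels are {estab}, so estab ∨ fin → rst is false there. This is the first violation.

5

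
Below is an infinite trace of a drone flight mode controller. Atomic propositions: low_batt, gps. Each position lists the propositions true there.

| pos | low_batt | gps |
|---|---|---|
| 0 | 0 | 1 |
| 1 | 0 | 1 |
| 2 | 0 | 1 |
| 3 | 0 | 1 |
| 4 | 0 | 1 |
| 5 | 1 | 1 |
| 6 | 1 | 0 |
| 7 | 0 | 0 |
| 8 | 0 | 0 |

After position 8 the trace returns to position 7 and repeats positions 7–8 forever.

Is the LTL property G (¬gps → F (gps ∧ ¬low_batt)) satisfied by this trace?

¬gps → F (gps ∧ ¬low_batt) must hold at every position from 0 onward. It fails at position 6, so G (¬gps → F (gps ∧ ¬low_batt)) is false.
Positions where ¬gps holds: 6, 7, 8.
Check F (gps ∧ ¬low_batt) at each: 6→fails, 7→fails, 8→fails.

No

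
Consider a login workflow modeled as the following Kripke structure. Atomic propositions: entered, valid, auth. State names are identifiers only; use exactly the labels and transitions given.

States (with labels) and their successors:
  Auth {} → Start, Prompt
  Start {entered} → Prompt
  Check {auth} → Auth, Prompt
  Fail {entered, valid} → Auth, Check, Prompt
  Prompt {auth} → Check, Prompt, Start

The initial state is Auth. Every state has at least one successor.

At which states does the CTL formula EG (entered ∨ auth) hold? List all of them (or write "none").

{Start, Check, Fail, Prompt}

States satisfying entered ∨ auth: {Start, Check, Fail, Prompt}.
States satisfying EG (entered ∨ auth): {Start, Check, Fail, Prompt}.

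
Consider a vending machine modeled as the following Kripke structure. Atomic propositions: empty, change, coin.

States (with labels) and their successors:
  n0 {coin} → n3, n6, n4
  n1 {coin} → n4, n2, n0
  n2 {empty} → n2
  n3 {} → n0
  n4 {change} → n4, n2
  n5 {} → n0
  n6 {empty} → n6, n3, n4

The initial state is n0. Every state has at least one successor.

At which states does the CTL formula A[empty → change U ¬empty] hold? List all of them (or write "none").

{n0, n1, n3, n4, n5}

States satisfying empty → change: {n0, n1, n3, n4, n5}.
States satisfying ¬empty: {n0, n1, n3, n4, n5}.
States satisfying A[empty → change U ¬empty]: {n0, n1, n3, n4, n5}.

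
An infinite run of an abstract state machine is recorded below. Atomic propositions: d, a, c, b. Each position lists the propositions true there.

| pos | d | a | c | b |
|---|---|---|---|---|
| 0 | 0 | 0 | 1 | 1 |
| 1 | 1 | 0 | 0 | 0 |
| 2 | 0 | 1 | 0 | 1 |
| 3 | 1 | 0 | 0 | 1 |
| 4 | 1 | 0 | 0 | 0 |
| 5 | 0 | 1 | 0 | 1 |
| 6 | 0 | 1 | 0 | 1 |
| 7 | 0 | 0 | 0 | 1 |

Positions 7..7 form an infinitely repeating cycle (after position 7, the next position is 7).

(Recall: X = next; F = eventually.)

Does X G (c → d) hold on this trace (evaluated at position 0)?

The position after 0 is 1; G (c → d) is true there.

Holds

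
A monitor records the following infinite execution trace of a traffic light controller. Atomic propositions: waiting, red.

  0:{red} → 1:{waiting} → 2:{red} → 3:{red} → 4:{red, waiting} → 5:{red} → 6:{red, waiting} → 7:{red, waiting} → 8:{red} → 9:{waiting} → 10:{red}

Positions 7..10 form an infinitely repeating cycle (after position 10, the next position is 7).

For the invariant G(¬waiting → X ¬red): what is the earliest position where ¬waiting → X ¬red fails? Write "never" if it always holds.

Check ¬waiting → X ¬red at each position in order: 0 ✓, 1 ✓.
At position 2 the labels are {red} and the next position 3 has {red}, so ¬waiting → X ¬red is false there. This is the first violation.

2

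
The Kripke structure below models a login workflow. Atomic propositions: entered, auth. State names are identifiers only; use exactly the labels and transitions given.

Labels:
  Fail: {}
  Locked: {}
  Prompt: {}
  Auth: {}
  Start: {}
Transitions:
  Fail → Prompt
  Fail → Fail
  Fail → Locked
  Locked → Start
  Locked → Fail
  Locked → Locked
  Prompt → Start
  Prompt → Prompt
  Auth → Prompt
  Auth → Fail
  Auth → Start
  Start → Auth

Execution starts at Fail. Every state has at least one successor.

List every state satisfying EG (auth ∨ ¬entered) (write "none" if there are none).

States satisfying auth ∨ ¬entered: {Fail, Locked, Prompt, Auth, Start}.
States satisfying EG (auth ∨ ¬entered): {Fail, Locked, Prompt, Auth, Start}.

{Fail, Locked, Prompt, Auth, Start}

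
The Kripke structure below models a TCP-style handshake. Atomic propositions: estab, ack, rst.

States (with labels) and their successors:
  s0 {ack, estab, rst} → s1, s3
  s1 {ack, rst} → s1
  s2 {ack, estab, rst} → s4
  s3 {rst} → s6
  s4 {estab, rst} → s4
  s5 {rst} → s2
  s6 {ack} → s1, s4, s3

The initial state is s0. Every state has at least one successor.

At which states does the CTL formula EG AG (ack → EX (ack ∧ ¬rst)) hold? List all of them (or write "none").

{s4}

States satisfying AG (ack → EX (ack ∧ ¬rst)): {s4}.
States satisfying EG AG (ack → EX (ack ∧ ¬rst)): {s4}.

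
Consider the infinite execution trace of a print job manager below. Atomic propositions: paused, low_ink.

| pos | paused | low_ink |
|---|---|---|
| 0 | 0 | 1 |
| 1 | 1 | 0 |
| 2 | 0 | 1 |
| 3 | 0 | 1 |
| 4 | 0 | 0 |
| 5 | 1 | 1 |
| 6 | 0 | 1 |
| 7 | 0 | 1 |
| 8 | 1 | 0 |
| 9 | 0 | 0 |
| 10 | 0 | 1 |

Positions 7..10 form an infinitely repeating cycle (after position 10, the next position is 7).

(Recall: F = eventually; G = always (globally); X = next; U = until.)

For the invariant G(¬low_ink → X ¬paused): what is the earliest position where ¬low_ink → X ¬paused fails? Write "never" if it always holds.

4

Check ¬low_ink → X ¬paused at each position in order: 0 ✓, 1 ✓, 2 ✓, 3 ✓.
At position 4 the labels are {} and the next position 5 has {low_ink, paused}, so ¬low_ink → X ¬paused is false there. This is the first violation.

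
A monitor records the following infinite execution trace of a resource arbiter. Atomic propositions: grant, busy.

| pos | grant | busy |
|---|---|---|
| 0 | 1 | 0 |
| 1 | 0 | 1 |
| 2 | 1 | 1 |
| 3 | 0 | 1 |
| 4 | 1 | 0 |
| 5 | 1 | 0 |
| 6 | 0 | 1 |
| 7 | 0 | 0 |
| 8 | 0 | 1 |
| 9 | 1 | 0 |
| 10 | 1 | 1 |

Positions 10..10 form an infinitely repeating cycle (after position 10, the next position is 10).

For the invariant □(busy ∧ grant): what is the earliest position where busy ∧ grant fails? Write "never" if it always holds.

At position 0 the labels are {grant}, so busy ∧ grant is false there. This is the first violation.

0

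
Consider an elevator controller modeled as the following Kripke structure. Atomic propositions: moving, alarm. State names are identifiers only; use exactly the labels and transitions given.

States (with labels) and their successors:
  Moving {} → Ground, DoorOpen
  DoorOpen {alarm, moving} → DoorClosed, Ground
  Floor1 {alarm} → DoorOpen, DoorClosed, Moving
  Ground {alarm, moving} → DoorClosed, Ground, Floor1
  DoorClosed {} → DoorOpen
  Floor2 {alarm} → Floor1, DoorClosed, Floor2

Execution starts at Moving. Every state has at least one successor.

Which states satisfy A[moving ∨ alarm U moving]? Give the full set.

States satisfying moving ∨ alarm: {DoorOpen, Floor1, Ground, Floor2}.
States satisfying moving: {DoorOpen, Ground}.
States satisfying A[moving ∨ alarm U moving]: {DoorOpen, Ground}.

{DoorOpen, Ground}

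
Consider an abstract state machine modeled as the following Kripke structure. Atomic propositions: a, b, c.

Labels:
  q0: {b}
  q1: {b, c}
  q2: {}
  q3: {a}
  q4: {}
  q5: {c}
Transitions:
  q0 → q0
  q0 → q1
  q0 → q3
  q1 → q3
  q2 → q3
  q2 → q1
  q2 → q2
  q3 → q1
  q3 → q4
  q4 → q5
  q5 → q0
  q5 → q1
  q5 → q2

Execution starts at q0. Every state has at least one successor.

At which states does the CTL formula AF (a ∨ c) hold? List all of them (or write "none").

States satisfying a ∨ c: {q1, q3, q5}.
States satisfying AF (a ∨ c): {q1, q3, q4, q5}.

{q1, q3, q4, q5}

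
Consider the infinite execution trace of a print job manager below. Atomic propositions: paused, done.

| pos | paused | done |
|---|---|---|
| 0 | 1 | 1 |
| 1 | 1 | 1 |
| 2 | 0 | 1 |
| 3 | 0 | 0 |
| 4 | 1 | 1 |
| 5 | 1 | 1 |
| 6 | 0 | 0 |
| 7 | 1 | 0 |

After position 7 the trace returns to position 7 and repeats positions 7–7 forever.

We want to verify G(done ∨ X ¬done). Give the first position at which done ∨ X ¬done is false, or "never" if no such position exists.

Check done ∨ X ¬done at each position in order: 0 ✓, 1 ✓, 2 ✓.
At position 3 the labels are {} and the next position 4 has {done, paused}, so done ∨ X ¬done is false there. This is the first violation.

3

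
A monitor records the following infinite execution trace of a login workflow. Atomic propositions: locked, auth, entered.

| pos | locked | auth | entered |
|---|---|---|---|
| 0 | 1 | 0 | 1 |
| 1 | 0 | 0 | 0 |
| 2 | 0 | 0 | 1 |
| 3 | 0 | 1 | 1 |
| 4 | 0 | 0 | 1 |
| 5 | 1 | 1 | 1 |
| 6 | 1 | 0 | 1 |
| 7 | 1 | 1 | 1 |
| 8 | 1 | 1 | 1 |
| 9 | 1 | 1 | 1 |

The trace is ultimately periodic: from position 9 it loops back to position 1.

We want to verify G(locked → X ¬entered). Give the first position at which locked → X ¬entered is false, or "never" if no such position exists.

Check locked → X ¬entered at each position in order: 0 ✓, 1 ✓, 2 ✓, 3 ✓, 4 ✓.
At position 5 the labels are {auth, entered, locked} and the next position 6 has {entered, locked}, so locked → X ¬entered is false there. This is the first violation.

5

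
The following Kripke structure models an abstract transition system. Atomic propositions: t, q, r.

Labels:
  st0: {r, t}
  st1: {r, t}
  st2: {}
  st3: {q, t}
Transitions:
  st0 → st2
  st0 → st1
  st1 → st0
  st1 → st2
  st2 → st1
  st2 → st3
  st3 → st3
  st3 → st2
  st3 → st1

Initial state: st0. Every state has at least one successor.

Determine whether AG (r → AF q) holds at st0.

States satisfying r → AF q: {st2, st3}.
States satisfying AG (r → AF q): ∅.
st0 is reachable from st0 and violates r → AF q, so AG fails at st0.
st0 ∉ Sat(AG (r → AF q)).

Does not hold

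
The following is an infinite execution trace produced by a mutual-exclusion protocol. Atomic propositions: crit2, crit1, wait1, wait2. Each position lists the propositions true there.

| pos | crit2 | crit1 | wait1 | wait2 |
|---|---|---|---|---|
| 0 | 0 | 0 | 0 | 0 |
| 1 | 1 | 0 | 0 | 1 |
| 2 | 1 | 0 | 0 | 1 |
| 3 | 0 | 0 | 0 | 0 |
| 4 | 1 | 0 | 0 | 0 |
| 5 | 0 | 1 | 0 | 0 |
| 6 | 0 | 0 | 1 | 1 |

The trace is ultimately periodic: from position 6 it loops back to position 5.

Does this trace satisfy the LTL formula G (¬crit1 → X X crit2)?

¬crit1 → X X crit2 must hold at every position from 0 onward. It fails at position 1, so G (¬crit1 → X X crit2) is false.
Positions where ¬crit1 holds: 0, 1, 2, 3, 4, 6.
Check X X crit2 at each: 0→ok, 1→fails, 2→ok, 3→fails, 4→fails, 6→fails.

Does not hold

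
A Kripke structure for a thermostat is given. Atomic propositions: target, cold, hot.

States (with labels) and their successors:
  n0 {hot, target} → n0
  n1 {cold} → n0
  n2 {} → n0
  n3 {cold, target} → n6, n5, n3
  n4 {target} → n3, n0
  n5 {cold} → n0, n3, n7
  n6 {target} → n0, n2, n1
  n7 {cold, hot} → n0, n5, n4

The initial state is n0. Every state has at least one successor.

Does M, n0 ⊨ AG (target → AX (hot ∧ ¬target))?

No

States satisfying target → AX (hot ∧ ¬target): {n1, n2, n5, n7}.
States satisfying AG (target → AX (hot ∧ ¬target)): ∅.
n0 is reachable from n0 and violates target → AX (hot ∧ ¬target), so AG fails at n0.
n0 ∉ Sat(AG (target → AX (hot ∧ ¬target))).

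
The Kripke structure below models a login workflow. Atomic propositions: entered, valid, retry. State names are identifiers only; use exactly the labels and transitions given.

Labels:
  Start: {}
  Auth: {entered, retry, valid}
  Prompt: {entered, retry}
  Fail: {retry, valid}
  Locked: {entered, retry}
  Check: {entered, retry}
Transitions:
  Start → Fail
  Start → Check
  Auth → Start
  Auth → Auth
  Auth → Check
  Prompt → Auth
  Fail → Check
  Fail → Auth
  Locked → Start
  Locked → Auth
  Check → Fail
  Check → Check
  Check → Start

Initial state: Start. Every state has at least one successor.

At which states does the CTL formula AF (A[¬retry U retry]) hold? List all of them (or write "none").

States satisfying A[¬retry U retry]: {Start, Auth, Prompt, Fail, Locked, Check}.
States satisfying AF (A[¬retry U retry]): {Start, Auth, Prompt, Fail, Locked, Check}.

{Start, Auth, Prompt, Fail, Locked, Check}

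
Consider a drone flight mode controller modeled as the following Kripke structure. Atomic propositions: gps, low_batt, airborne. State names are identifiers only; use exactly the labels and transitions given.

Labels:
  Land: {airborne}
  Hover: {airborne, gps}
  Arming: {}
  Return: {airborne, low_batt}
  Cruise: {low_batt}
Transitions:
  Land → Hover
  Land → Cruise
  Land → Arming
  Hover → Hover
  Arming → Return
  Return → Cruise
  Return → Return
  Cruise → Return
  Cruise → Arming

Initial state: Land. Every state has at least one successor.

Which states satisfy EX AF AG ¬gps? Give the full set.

{Land, Arming, Return, Cruise}

States satisfying AF AG ¬gps: {Arming, Return, Cruise}.
States satisfying EX AF AG ¬gps: {Land, Arming, Return, Cruise}.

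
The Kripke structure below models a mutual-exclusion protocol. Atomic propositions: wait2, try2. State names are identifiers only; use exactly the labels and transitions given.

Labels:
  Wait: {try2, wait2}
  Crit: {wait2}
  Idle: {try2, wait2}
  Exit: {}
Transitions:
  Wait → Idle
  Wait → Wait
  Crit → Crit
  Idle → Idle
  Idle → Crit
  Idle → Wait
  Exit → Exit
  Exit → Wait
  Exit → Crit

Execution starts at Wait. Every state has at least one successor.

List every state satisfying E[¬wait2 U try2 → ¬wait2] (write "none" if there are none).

States satisfying ¬wait2: {Exit}.
States satisfying try2 → ¬wait2: {Crit, Exit}.
States satisfying E[¬wait2 U try2 → ¬wait2]: {Crit, Exit}.

{Crit, Exit}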